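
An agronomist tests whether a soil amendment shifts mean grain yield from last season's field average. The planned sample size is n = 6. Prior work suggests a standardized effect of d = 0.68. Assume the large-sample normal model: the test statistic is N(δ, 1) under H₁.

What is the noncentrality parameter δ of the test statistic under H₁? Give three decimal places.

δ ≈ 1.666

δ = d·√n = 0.68 × √6 = 1.6657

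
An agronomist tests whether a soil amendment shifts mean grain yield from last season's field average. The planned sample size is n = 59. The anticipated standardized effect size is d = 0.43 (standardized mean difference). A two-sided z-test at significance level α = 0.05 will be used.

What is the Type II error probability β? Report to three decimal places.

Noncentrality parameter: δ = d·√n = 0.43 × √59 = 3.3029
Two-sided α = 0.05 → critical value z_{0.025} = 1.960.
Power = Φ(δ − 1.960) + Φ(−δ − 1.960) = Φ(1.343) + Φ(-5.263) = 0.9104 + 0.0000 = 0.9104.
Type II error: β = 1 − power = 1 − 0.9104 = 0.0896.

β ≈ 0.090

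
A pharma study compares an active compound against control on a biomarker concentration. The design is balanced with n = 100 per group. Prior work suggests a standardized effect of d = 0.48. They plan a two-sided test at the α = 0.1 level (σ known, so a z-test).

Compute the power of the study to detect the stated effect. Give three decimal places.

Noncentrality parameter: δ = d·√(n/2) = 0.48 × √(100/2) = 3.3941
Two-sided α = 0.1 → critical value z_{0.05} = 1.645.
Power = Φ(δ − 1.645) + Φ(−δ − 1.645) = Φ(1.749) + Φ(-5.039) = 0.9599 + 0.0000 = 0.9599.

Power ≈ 0.960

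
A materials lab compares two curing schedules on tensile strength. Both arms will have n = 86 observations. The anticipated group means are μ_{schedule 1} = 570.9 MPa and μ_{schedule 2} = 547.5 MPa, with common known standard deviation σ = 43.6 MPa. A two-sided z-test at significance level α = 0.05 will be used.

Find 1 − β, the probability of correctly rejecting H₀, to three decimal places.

Standardized effect: d = |μ_{schedule 1} − μ_{schedule 2}| / σ = |570.9 − 547.5| / 43.6 = 0.5367
Noncentrality parameter: δ = d·√(n/2) = 0.5367 × √(86/2) = 3.5194
Critical value for a two-sided test at α = 0.05: z_{α/2} = 1.960.
Power = Φ(δ − 1.960) + Φ(−δ − 1.960) = Φ(1.559) + Φ(-5.479) = 0.9405 + 0.0000 = 0.9405.

Power ≈ 0.941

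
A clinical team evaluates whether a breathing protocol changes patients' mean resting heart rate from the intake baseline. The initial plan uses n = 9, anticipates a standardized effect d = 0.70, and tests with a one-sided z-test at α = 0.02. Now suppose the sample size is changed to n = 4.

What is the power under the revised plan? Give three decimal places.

With n = 4: δ = d·√n = 0.70 × √4 = 1.4000. Critical value z_{0.02} = 2.054.
Revised power = Φ(δ − 2.054) = Φ(-0.654) = 0.2566.

Power ≈ 0.257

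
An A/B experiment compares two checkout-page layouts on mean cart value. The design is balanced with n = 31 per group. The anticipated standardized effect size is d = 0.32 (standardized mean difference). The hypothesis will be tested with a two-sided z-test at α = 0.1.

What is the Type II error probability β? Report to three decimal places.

Noncentrality parameter: δ = d·√(n/2) = 0.32 × √(31/2) = 1.2598
Critical value for a two-sided test at α = 0.1: z_{α/2} = 1.645.
Power = Φ(δ − 1.645) + Φ(−δ − 1.645) = Φ(-0.385) + Φ(-2.905) = 0.3501 + 0.0018 = 0.3520.
Type II error: β = 1 − power = 1 − 0.3520 = 0.6480.

β ≈ 0.648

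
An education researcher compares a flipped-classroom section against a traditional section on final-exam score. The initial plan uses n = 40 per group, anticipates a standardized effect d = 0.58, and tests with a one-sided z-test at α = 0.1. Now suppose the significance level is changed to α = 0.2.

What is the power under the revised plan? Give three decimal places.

Power ≈ 0.960

δ = d·√(n/2) = 0.58 × √(40/2) = 2.5938 (unchanged). New critical value: z_{0.2} = 0.842.
Revised power = Φ(δ − 0.842) = Φ(1.752) = 0.9601.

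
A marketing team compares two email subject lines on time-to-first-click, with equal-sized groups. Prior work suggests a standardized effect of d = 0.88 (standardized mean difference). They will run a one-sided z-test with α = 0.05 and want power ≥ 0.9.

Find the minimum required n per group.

n = 23 per group

Set Φ(δ − 1.645) = 0.9; then δ − 1.645 = Φ⁻¹(0.9) = 1.282, giving δ = 2.926.
δ = d·√(n/2) ⇒ n = 2(δ/d)² = 2 × (2.926 / 0.88)² = 22.12.
Round up to the next whole unit.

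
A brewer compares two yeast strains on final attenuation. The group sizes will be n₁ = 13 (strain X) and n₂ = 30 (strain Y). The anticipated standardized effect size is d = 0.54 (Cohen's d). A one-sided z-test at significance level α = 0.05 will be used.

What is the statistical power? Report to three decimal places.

Power ≈ 0.493

Noncentrality parameter: δ = d / √(1/n₁ + 1/n₂) = 0.54 / √(1/13 + 1/30) = 1.6263
One-sided α = 0.05 → critical value z_{0.05} = 1.645.
Power = P(Z > 1.645 − δ) = Φ(-0.019) = 0.4926.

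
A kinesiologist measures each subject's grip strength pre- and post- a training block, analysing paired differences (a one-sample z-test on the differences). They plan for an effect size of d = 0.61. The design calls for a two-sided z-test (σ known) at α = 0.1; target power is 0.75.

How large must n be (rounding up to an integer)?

For power 0.75 need Φ(δ − z_{0.05}) = 0.75, so δ = z_{0.05} + z_{0.25} = 1.645 + 0.674 = 2.319.
(Ignoring the negligible lower-tail rejection probability gives the usual closed-form inversion.)
δ = d·√n ⇒ n = (δ/d)² = (2.319 / 0.61)² = 14.46.
Rounding up, n = 15.

n = 15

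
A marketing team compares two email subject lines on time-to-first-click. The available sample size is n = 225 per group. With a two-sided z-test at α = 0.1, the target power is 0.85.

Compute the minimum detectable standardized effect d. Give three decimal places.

Need Φ(δ − 1.645) = 0.85, so δ = 1.645 + 1.036 = 2.681.
(Lower-tail contribution to power is negligible for δ > 0.)
δ = d·√(n/2) ⇒ d = δ/√(n/2) = 2.681/√(225/2) = 0.2528.

d ≈ 0.253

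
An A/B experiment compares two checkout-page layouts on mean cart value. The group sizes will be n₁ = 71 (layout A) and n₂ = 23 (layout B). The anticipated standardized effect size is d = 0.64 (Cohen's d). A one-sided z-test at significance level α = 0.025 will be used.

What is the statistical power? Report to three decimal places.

Noncentrality parameter: δ = d / √(1/n₁ + 1/n₂) = 0.64 / √(1/71 + 1/23) = 2.6675
Critical value for a one-sided test at α = 0.025: z_α = 1.960.
Power = Φ(δ − 1.960) = Φ(0.708) = 0.7604.

Power ≈ 0.760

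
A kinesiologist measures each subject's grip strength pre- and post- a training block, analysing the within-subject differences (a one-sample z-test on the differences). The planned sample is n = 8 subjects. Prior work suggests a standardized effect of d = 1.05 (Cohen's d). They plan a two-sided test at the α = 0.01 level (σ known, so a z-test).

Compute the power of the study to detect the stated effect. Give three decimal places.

Noncentrality parameter: δ = d·√n = 1.05 × √8 = 2.9698
Two-sided α = 0.01 → critical value z_{0.005} = 2.576.
Power = Φ(δ − 2.576) + Φ(−δ − 2.576) = Φ(0.394) + Φ(-5.546) = 0.6532 + 0.0000 = 0.6532.

Power ≈ 0.653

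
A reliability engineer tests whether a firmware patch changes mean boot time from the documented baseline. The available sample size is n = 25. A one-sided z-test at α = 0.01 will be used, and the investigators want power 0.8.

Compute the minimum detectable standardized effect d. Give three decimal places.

Need Φ(δ − 2.326) = 0.8, so δ = 2.326 + 0.842 = 3.168.
δ = d·√n ⇒ d = δ/√n = 3.168/√25 = 0.6336.

d ≈ 0.634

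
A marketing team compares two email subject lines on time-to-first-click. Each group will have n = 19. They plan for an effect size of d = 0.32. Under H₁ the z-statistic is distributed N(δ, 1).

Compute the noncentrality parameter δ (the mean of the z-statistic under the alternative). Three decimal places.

The noncentrality parameter scales effect size by the design's sample-size factor: δ = d·√(n/2) = 0.32 × √(19/2) = 0.9863

δ ≈ 0.986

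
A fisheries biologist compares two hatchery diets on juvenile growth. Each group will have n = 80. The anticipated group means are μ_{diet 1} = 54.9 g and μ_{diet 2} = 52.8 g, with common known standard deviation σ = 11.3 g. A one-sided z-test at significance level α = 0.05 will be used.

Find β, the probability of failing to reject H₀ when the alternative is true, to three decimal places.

β ≈ 0.681

Standardized effect: d = |μ_{diet 1} − μ_{diet 2}| / σ = |54.9 − 52.8| / 11.3 = 0.1858
Noncentrality parameter: δ = d·√(n/2) = 0.1858 × √(80/2) = 1.1754
One-sided α = 0.05 → critical value z_{0.05} = 1.645.
Power = P(Z > 1.645 − δ) = Φ(-0.469) = 0.3194.
Type II error: β = 1 − power = 1 − 0.3194 = 0.6806.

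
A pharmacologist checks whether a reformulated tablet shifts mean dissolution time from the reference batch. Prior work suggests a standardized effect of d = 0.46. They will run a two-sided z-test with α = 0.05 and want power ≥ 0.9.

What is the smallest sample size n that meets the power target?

n = 50

For power 0.9 need Φ(δ − z_{0.025}) = 0.9, so δ = z_{0.025} + z_{0.10} = 1.960 + 1.282 = 3.242.
(The Φ(−δ − z_{α/2}) term is vanishingly small for δ > 0 and is dropped in the standard sample-size formula.)
δ = d·√n ⇒ n = (δ/d)² = (3.242 / 0.46)² = 49.66.
Round up to the next whole unit.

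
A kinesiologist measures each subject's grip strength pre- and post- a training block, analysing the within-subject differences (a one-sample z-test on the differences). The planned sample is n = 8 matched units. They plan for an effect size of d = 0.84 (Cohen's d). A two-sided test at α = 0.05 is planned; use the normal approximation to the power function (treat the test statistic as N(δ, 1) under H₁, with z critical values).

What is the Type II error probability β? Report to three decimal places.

β ≈ 0.339

Noncentrality parameter: δ = d·√n = 0.84 × √8 = 2.3759
Two-sided α = 0.05 → critical value z_{0.025} = 1.960.
Power = Φ(δ − 1.960) + Φ(−δ − 1.960) = Φ(0.416) + Φ(-4.336) = 0.6613 + 0.0000 = 0.6613.
Type II error: β = 1 − power = 1 − 0.6613 = 0.3387.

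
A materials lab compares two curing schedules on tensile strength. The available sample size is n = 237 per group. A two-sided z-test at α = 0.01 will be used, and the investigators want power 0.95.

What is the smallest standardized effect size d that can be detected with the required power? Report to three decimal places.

d ≈ 0.388

Required noncentrality: δ = z_{0.005} + z_{0.05} = 2.576 + 1.645 = 4.221.
(Lower-tail contribution to power is negligible for δ > 0.)
δ = d·√(n/2) ⇒ d = δ/√(n/2) = 4.221/√(237/2) = 0.3877.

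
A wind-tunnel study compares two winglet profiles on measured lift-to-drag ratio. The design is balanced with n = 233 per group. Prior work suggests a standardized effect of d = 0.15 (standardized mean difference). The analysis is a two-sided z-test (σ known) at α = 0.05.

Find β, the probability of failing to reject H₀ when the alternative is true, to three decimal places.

Noncentrality parameter: δ = d·√(n/2) = 0.15 × √(233/2) = 1.6190
Critical value for a two-sided test at α = 0.05: z_{α/2} = 1.960.
Power = Φ(δ − 1.960) + Φ(−δ − 1.960) = Φ(-0.341) + Φ(-3.579) = 0.3666 + 0.0002 = 0.3667.
Type II error: β = 1 − power = 1 − 0.3667 = 0.6333.

β ≈ 0.633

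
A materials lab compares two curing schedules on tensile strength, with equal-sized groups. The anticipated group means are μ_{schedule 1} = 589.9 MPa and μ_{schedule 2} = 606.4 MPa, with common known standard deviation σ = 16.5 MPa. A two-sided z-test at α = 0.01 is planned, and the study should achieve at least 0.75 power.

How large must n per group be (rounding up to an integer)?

Standardized effect: d = |μ_{schedule 1} − μ_{schedule 2}| / σ = |589.9 − 606.4| / 16.5 = 1.0000
For power 0.75 need Φ(δ − z_{0.005}) = 0.75, so δ = z_{0.005} + z_{0.25} = 2.576 + 0.674 = 3.250.
(For δ > 0 the lower-tail rejection region contributes negligibly to power, so the one-term inversion is standard.)
δ = d·√(n/2) ⇒ n = 2(δ/d)² = 2 × (3.250 / 1.0000)² = 21.13.
Round up to the next whole unit.

n = 22 per group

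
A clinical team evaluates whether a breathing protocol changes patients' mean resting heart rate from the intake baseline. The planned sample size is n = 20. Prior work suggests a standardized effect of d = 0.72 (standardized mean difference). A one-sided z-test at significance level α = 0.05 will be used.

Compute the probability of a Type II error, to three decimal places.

Noncentrality parameter: δ = d·√n = 0.72 × √20 = 3.2199
One-sided α = 0.05 → critical value z_{0.05} = 1.645.
Power = Φ(δ − 1.645) = Φ(1.575) = 0.9424.
Type II error: β = 1 − power = 1 − 0.9424 = 0.0576.

β ≈ 0.058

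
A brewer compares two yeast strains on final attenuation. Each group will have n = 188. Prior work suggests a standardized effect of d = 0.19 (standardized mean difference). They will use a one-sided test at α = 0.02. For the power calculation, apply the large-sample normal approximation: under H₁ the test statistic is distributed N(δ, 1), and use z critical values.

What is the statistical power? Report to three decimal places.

Noncentrality parameter: δ = d·√(n/2) = 0.19 × √(188/2) = 1.8421
Critical value for a one-sided test at α = 0.02: z_α = 2.054.
Power = P(Z > 2.054 − δ) = Φ(-0.212) = 0.4162.

Power ≈ 0.416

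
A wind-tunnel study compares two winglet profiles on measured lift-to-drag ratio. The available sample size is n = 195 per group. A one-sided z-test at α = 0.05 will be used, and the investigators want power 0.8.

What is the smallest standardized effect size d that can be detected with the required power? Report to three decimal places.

d ≈ 0.252

Need Φ(δ − 1.645) = 0.8, so δ = 1.645 + 0.842 = 2.486.
δ = d·√(n/2) ⇒ d = δ/√(n/2) = 2.486/√(195/2) = 0.2518.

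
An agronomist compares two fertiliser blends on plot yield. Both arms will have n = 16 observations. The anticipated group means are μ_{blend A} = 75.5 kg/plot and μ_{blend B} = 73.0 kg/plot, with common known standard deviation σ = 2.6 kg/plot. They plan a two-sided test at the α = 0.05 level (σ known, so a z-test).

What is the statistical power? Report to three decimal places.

Standardized effect: d = |μ_{blend A} − μ_{blend B}| / σ = |75.5 − 73.0| / 2.6 = 0.9615
Noncentrality parameter: δ = d·√(n/2) = 0.9615 × √(16/2) = 2.7196
Two-sided α = 0.05 → critical value z_{0.025} = 1.960.
Power = Φ(δ − 1.960) + Φ(−δ − 1.960) = Φ(0.760) + Φ(-4.680) = 0.7763 + 0.0000 = 0.7763.

Power ≈ 0.776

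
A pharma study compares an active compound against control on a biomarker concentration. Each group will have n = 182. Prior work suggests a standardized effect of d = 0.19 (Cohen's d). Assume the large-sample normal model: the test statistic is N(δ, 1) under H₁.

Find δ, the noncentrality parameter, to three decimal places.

The noncentrality parameter scales effect size by the design's sample-size factor: δ = d·√(n/2) = 0.19 × √(182/2) = 1.8125

δ ≈ 1.812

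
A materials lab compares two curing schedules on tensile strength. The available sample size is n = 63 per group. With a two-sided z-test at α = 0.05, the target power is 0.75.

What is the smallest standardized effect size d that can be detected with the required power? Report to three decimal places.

d ≈ 0.469

Required noncentrality: δ = z_{0.025} + z_{0.25} = 1.960 + 0.674 = 2.634.
(Lower-tail contribution to power is negligible for δ > 0.)
δ = d·√(n/2) ⇒ d = δ/√(n/2) = 2.634/√(63/2) = 0.4694.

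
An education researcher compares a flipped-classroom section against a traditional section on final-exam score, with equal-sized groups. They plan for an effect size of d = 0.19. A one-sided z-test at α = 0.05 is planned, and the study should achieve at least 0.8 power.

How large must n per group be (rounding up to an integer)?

For power 0.8 need Φ(δ − z_{0.05}) = 0.8, so δ = z_{0.05} + z_{0.20} = 1.645 + 0.842 = 2.486.
δ = d·√(n/2) ⇒ n = 2(δ/d)² = 2 × (2.486 / 0.19)² = 342.52.
Round up to the next whole unit.

n = 343 per group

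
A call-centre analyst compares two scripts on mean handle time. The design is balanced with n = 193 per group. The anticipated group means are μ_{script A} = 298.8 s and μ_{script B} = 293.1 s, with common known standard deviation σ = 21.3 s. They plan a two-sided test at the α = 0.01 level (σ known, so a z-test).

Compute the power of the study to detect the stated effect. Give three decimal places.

Standardized effect: d = |μ_{script A} − μ_{script B}| / σ = |298.8 − 293.1| / 21.3 = 0.2676
Noncentrality parameter: δ = d·√(n/2) = 0.2676 × √(193/2) = 2.6288
Critical value for a two-sided test at α = 0.01: z_{α/2} = 2.576.
Power = Φ(δ − 2.576) + Φ(−δ − 2.576) = Φ(0.053) + Φ(-5.205) = 0.5211 + 0.0000 = 0.5211.

Power ≈ 0.521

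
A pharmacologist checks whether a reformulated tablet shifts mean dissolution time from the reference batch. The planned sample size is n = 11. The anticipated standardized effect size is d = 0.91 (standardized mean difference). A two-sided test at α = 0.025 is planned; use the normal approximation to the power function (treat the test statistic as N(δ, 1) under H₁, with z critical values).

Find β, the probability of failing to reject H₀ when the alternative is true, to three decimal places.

Noncentrality parameter: δ = d·√n = 0.91 × √11 = 3.0181
Critical value for a two-sided test at α = 0.025: z_{α/2} = 2.241.
Power = Φ(δ − 2.241) + Φ(−δ − 2.241) = Φ(0.777) + Φ(-5.260) = 0.7813 + 0.0000 = 0.7813.
Type II error: β = 1 − power = 1 − 0.7813 = 0.2187.

β ≈ 0.219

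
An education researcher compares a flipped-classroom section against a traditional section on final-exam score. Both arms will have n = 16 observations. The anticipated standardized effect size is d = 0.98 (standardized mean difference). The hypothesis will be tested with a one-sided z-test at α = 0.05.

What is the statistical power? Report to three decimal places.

Noncentrality parameter: δ = d·√(n/2) = 0.98 × √(16/2) = 2.7719
Critical value for a one-sided test at α = 0.05: z_α = 1.645.
Power = P(Z > 1.645 − δ) = Φ(1.127) = 0.8701.

Power ≈ 0.870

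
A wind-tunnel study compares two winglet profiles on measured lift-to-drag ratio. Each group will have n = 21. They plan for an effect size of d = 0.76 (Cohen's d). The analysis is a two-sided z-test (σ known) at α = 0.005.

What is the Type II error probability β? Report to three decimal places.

Noncentrality parameter: δ = d·√(n/2) = 0.76 × √(21/2) = 2.4627
Two-sided α = 0.005 → critical value z_{0.0025} = 2.807.
Power = Φ(δ − 2.807) + Φ(−δ − 2.807) = Φ(-0.344) + Φ(-5.270) = 0.3653 + 0.0000 = 0.3653.
Type II error: β = 1 − power = 1 − 0.3653 = 0.6347.

β ≈ 0.635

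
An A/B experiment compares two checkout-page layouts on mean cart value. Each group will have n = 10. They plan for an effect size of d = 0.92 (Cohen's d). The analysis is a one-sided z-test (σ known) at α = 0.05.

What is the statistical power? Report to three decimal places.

Noncentrality parameter: δ = d·√(n/2) = 0.92 × √(10/2) = 2.0572
Critical value for a one-sided test at α = 0.05: z_α = 1.645.
Power = Φ(δ − 1.645) = Φ(0.412) = 0.6600.

Power ≈ 0.660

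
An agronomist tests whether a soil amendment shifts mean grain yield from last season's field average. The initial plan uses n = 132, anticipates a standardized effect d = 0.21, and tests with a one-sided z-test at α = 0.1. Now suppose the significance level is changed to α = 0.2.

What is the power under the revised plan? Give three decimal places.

Power ≈ 0.942

δ = d·√n = 0.21 × √132 = 2.4127 (unchanged). New critical value: z_{0.2} = 0.842.
Revised power = P(Z > 0.842 − δ) = Φ(1.571) = 0.9419.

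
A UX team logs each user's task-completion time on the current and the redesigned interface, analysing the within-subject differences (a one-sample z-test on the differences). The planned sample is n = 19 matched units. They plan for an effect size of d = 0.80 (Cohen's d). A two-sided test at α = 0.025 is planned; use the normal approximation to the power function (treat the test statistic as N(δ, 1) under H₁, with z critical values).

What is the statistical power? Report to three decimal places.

Power ≈ 0.894

Noncentrality parameter: δ = d·√n = 0.80 × √19 = 3.4871
Two-sided α = 0.025 → critical value z_{0.0125} = 2.241.
Power = Φ(δ − 2.241) + Φ(−δ − 2.241) = Φ(1.246) + Φ(-5.729) = 0.8936 + 0.0000 = 0.8936.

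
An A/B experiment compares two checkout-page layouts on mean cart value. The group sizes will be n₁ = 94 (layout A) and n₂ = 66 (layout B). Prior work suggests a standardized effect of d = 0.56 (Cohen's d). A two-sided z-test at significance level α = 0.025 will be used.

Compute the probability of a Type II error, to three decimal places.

β ≈ 0.106

Noncentrality parameter: δ = d / √(1/n₁ + 1/n₂) = 0.56 / √(1/94 + 1/66) = 3.4871
Two-sided α = 0.025 → critical value z_{0.0125} = 2.241.
Power = Φ(δ − 2.241) + Φ(−δ − 2.241) = Φ(1.246) + Φ(-5.728) = 0.8936 + 0.0000 = 0.8936.
Type II error: β = 1 − power = 1 − 0.8936 = 0.1064.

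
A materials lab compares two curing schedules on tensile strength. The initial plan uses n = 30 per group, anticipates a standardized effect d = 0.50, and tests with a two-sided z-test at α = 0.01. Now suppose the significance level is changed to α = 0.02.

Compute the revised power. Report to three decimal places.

δ = d·√(n/2) = 0.50 × √(30/2) = 1.9365 (unchanged). New critical value: z_{0.01} = 2.326.
Revised power = Φ(δ − 2.326) + Φ(−δ − 2.326) = Φ(-0.390) + Φ(-4.263) = 0.3483 + 0.0000 = 0.3483.

Power ≈ 0.348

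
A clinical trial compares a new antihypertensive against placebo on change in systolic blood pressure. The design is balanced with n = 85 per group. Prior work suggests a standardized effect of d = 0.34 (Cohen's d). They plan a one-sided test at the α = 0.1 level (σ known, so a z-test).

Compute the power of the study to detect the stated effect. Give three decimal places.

Noncentrality parameter: δ = d·√(n/2) = 0.34 × √(85/2) = 2.2165
Critical value for a one-sided test at α = 0.1: z_α = 1.282.
Power = Φ(δ − 1.282) = Φ(0.935) = 0.8251.

Power ≈ 0.825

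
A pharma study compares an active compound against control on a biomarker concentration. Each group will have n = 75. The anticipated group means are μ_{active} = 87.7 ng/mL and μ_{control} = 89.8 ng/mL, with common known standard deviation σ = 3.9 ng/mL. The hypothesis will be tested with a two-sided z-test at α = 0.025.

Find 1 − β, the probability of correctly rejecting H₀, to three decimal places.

Standardized effect: d = |μ_{active} − μ_{control}| / σ = |87.7 − 89.8| / 3.9 = 0.5385
Noncentrality parameter: δ = d·√(n/2) = 0.5385 × √(75/2) = 3.2974
Critical value for a two-sided test at α = 0.025: z_{α/2} = 2.241.
Power = Φ(δ − 2.241) + Φ(−δ − 2.241) = Φ(1.056) + Φ(-5.539) = 0.8545 + 0.0000 = 0.8545.

Power ≈ 0.855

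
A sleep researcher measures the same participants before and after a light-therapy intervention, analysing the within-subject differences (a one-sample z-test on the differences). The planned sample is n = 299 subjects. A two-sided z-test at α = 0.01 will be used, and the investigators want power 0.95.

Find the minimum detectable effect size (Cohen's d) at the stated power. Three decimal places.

d ≈ 0.244

Required noncentrality: δ = z_{0.005} + z_{0.05} = 2.576 + 1.645 = 4.221.
(The second rejection-region term Φ(−δ − z_{α/2}) is negligible and dropped.)
δ = d·√n ⇒ d = δ/√n = 4.221/√299 = 0.2441.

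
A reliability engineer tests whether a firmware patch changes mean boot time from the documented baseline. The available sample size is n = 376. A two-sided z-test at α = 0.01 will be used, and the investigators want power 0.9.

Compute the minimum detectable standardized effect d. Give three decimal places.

Required noncentrality: δ = z_{0.005} + z_{0.10} = 2.576 + 1.282 = 3.857.
(The second rejection-region term Φ(−δ − z_{α/2}) is negligible and dropped.)
δ = d·√n ⇒ d = δ/√n = 3.857/√376 = 0.1989.

d ≈ 0.199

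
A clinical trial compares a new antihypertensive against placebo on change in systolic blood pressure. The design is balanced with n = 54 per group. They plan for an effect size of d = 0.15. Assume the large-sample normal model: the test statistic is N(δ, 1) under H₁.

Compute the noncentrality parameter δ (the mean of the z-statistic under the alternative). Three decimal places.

The noncentrality parameter scales effect size by the design's sample-size factor: δ = d·√(n/2) = 0.15 × √(54/2) = 0.7794

δ ≈ 0.779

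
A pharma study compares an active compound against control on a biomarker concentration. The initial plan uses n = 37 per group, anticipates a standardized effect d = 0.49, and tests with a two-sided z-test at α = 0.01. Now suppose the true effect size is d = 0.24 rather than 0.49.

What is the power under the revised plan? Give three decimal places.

With d = 0.24: δ = d·√(n/2) = 0.24 × √(37/2) = 1.0323. Critical value z_{0.005} = 2.576.
Revised power = Φ(δ − 2.576) + Φ(−δ − 2.576) = Φ(-1.544) + Φ(-3.608) = 0.0613 + 0.0002 = 0.0615.

Power ≈ 0.062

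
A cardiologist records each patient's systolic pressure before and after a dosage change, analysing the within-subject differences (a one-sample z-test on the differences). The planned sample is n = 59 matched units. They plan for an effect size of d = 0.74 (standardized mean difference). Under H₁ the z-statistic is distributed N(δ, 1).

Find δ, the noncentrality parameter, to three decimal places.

δ = d·√n = 0.74 × √59 = 5.6840

δ ≈ 5.684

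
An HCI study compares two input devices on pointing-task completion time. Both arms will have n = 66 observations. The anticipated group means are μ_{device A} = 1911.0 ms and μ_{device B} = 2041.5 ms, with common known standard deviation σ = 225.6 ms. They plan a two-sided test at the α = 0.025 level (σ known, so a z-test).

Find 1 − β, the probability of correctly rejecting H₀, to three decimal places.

Power ≈ 0.860

Standardized effect: d = |μ_{device A} − μ_{device B}| / σ = |1911.0 − 2041.5| / 225.6 = 0.5785
Noncentrality parameter: δ = d·√(n/2) = 0.5785 × √(66/2) = 3.3230
Critical value for a two-sided test at α = 0.025: z_{α/2} = 2.241.
Power = Φ(δ − 2.241) + Φ(−δ − 2.241) = Φ(1.082) + Φ(-5.564) = 0.8603 + 0.0000 = 0.8603.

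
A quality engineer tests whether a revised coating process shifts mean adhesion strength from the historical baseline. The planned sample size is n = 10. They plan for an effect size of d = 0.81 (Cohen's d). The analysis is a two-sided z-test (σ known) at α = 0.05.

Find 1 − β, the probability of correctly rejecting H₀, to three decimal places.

Power ≈ 0.726

Noncentrality parameter: δ = d·√n = 0.81 × √10 = 2.5614
Critical value for a two-sided test at α = 0.05: z_{α/2} = 1.960.
Power = Φ(δ − 1.960) + Φ(−δ − 1.960) = Φ(0.601) + Φ(-4.521) = 0.7262 + 0.0000 = 0.7262.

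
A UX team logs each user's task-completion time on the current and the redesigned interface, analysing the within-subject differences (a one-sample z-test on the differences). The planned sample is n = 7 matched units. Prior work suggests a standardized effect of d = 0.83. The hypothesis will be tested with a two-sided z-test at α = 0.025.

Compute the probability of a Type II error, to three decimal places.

Noncentrality parameter: δ = d·√n = 0.83 × √7 = 2.1960
Two-sided α = 0.025 → critical value z_{0.0125} = 2.241.
Power = Φ(δ − 2.241) + Φ(−δ − 2.241) = Φ(-0.045) + Φ(-4.437) = 0.4819 + 0.0000 = 0.4819.
Type II error: β = 1 − power = 1 − 0.4819 = 0.5181.

β ≈ 0.518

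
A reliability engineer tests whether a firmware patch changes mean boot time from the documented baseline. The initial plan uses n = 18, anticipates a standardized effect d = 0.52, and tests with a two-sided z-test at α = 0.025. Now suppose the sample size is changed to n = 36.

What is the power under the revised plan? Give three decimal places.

Power ≈ 0.810

With n = 36: δ = d·√n = 0.52 × √36 = 3.1200. Critical value z_{0.0125} = 2.241.
Revised power = Φ(δ − 2.241) + Φ(−δ − 2.241) = Φ(0.879) + Φ(-5.361) = 0.8102 + 0.0000 = 0.8102.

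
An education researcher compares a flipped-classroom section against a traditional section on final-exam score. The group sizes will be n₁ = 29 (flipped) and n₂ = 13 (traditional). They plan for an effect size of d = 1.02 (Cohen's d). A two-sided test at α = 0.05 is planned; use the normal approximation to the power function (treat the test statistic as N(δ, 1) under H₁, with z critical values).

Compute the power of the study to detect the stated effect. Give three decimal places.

Power ≈ 0.863

Noncentrality parameter: δ = d / √(1/n₁ + 1/n₂) = 1.02 / √(1/29 + 1/13) = 3.0559
Critical value for a two-sided test at α = 0.05: z_{α/2} = 1.960.
Power = Φ(δ − 1.960) + Φ(−δ − 1.960) = Φ(1.096) + Φ(-5.016) = 0.8635 + 0.0000 = 0.8635.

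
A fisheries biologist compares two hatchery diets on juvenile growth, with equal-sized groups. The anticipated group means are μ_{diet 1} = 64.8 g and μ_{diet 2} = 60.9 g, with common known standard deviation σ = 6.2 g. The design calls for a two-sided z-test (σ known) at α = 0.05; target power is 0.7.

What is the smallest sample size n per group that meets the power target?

n = 32 per group

Standardized effect: d = |μ_{diet 1} − μ_{diet 2}| / σ = |64.8 − 60.9| / 6.2 = 0.6290
Set Φ(δ − 1.960) = 0.7; then δ − 1.960 = Φ⁻¹(0.7) = 0.524, giving δ = 2.484.
(The Φ(−δ − z_{α/2}) term is vanishingly small for δ > 0 and is dropped in the standard sample-size formula.)
δ = d·√(n/2) ⇒ n = 2(δ/d)² = 2 × (2.484 / 0.6290)² = 31.20.
Round up to the next whole unit.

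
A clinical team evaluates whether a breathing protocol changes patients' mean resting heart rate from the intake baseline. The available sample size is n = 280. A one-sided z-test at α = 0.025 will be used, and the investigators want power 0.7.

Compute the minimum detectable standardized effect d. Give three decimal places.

d ≈ 0.148

Required noncentrality: δ = z_{0.025} + z_{0.30} = 1.960 + 0.524 = 2.484.
δ = d·√n ⇒ d = δ/√n = 2.484/√280 = 0.1485.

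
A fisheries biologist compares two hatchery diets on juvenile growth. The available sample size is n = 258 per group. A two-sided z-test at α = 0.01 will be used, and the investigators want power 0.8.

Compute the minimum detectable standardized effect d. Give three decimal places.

Required noncentrality: δ = z_{0.005} + z_{0.20} = 2.576 + 0.842 = 3.417.
(Lower-tail contribution to power is negligible for δ > 0.)
δ = d·√(n/2) ⇒ d = δ/√(n/2) = 3.417/√(258/2) = 0.3009.

d ≈ 0.301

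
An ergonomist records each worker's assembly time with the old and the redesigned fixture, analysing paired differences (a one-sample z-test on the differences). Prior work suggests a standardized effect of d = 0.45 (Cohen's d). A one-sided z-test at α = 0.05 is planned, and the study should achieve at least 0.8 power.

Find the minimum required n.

For power 0.8 need Φ(δ − z_{0.05}) = 0.8, so δ = z_{0.05} + z_{0.20} = 1.645 + 0.842 = 2.486.
δ = d·√n ⇒ n = (δ/d)² = (2.486 / 0.45)² = 30.53.
Rounding up, n = 31.

n = 31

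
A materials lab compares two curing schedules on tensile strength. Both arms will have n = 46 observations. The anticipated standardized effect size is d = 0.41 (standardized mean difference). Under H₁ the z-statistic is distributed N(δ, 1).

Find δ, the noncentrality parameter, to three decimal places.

δ = d·√(n/2) = 0.41 × √(46/2) = 1.9663

δ ≈ 1.966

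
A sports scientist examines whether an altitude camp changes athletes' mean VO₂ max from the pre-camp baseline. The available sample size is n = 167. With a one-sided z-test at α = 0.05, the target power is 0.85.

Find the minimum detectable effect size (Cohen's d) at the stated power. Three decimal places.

Required noncentrality: δ = z_{0.05} + z_{0.15} = 1.645 + 1.036 = 2.681.
δ = d·√n ⇒ d = δ/√n = 2.681/√167 = 0.2075.

d ≈ 0.207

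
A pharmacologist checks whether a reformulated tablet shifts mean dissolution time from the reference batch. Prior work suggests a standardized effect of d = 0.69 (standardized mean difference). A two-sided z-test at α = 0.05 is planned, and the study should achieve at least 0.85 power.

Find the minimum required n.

n = 19

Set Φ(δ − 1.960) = 0.85; then δ − 1.960 = Φ⁻¹(0.85) = 1.036, giving δ = 2.996.
(The Φ(−δ − z_{α/2}) term is vanishingly small for δ > 0 and is dropped in the standard sample-size formula.)
δ = d·√n ⇒ n = (δ/d)² = (2.996 / 0.69)² = 18.86.
Rounding up, n = 19.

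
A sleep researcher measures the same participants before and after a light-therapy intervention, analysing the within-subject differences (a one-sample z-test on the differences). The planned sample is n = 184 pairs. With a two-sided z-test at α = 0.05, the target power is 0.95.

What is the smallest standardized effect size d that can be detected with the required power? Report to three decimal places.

Required noncentrality: δ = z_{0.025} + z_{0.05} = 1.960 + 1.645 = 3.605.
(Lower-tail contribution to power is negligible for δ > 0.)
δ = d·√n ⇒ d = δ/√n = 3.605/√184 = 0.2658.

d ≈ 0.266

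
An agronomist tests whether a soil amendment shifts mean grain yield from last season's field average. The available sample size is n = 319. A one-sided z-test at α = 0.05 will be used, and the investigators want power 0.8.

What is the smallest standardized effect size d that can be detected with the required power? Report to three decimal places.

d ≈ 0.139

Need Φ(δ − 1.645) = 0.8, so δ = 1.645 + 0.842 = 2.486.
δ = d·√n ⇒ d = δ/√n = 2.486/√319 = 0.1392.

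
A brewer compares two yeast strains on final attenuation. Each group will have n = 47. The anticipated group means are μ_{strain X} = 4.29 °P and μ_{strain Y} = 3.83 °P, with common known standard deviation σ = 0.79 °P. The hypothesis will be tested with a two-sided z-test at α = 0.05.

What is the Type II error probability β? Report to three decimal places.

β ≈ 0.194

Standardized effect: d = |μ_{strain X} − μ_{strain Y}| / σ = |4.29 − 3.83| / 0.79 = 0.5823
Noncentrality parameter: δ = d·√(n/2) = 0.5823 × √(47/2) = 2.8227
Critical value for a two-sided test at α = 0.05: z_{α/2} = 1.960.
Power = Φ(δ − 1.960) + Φ(−δ − 1.960) = Φ(0.863) + Φ(-4.783) = 0.8059 + 0.0000 = 0.8059.
Type II error: β = 1 − power = 1 − 0.8059 = 0.1941.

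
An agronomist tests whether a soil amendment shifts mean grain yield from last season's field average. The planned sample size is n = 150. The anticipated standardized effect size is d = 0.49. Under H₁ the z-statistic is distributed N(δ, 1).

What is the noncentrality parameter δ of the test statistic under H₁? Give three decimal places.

The noncentrality parameter scales effect size by the design's sample-size factor: δ = d·√n = 0.49 × √150 = 6.0012

δ ≈ 6.001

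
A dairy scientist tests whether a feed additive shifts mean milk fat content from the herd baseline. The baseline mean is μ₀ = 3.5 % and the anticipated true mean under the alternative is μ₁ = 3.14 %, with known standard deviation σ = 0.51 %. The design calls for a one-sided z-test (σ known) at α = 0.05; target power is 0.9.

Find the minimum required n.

Standardized effect: d = |μ₁ − μ₀| / σ = |3.14 − 3.5| / 0.51 = 0.7059
For power 0.9 need Φ(δ − z_{0.05}) = 0.9, so δ = z_{0.05} + z_{0.10} = 1.645 + 1.282 = 2.926.
δ = d·√n ⇒ n = (δ/d)² = (2.926 / 0.7059)² = 17.19.
Rounding up, n = 18.

n = 18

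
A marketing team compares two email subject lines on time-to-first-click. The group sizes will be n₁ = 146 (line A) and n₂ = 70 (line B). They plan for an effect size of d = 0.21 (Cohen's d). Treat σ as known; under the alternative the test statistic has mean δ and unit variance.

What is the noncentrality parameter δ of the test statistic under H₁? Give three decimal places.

δ ≈ 1.445

δ = d / √(1/n₁ + 1/n₂) = 0.21 / √(1/146 + 1/70) = 1.4445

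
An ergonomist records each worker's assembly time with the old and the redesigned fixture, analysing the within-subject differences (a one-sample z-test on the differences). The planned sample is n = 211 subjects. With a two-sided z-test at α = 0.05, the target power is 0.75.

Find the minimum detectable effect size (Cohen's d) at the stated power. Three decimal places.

Need Φ(δ − 1.960) = 0.75, so δ = 1.960 + 0.674 = 2.634.
(The second rejection-region term Φ(−δ − z_{α/2}) is negligible and dropped.)
δ = d·√n ⇒ d = δ/√n = 2.634/√211 = 0.1814.

d ≈ 0.181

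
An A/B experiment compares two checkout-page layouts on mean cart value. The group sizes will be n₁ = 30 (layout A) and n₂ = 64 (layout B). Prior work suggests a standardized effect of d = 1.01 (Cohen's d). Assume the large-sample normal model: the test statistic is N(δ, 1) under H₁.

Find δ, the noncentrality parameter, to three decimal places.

δ ≈ 4.565

δ = d / √(1/n₁ + 1/n₂) = 1.01 / √(1/30 + 1/64) = 4.5647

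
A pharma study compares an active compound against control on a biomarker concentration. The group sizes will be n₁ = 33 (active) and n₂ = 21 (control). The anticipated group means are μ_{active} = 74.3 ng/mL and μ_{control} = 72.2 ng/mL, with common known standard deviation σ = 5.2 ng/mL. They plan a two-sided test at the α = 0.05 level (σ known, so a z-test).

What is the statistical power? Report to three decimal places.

Standardized effect: d = |μ_{active} − μ_{control}| / σ = |74.3 − 72.2| / 5.2 = 0.4038
Noncentrality parameter: δ = d / √(1/n₁ + 1/n₂) = 0.4038 / √(1/33 + 1/21) = 1.4467
Two-sided α = 0.05 → critical value z_{0.025} = 1.960.
Power = Φ(δ − 1.960) + Φ(−δ − 1.960) = Φ(-0.513) + Φ(-3.407) = 0.3039 + 0.0003 = 0.3042.

Power ≈ 0.304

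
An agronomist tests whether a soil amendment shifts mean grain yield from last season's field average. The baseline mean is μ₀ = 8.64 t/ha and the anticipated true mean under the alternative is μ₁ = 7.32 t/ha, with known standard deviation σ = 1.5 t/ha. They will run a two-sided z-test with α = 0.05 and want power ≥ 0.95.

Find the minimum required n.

Standardized effect: d = |μ₁ − μ₀| / σ = |7.32 − 8.64| / 1.5 = 0.8800
Set Φ(δ − 1.960) = 0.95; then δ − 1.960 = Φ⁻¹(0.95) = 1.645, giving δ = 3.605.
(Ignoring the negligible lower-tail rejection probability gives the usual closed-form inversion.)
δ = d·√n ⇒ n = (δ/d)² = (3.605 / 0.8800)² = 16.78.
Rounding up, n = 17.

n = 17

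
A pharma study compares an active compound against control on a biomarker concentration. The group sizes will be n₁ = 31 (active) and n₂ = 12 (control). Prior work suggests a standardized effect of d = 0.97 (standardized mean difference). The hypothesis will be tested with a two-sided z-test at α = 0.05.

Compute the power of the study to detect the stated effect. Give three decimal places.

Noncentrality parameter: δ = d / √(1/n₁ + 1/n₂) = 0.97 / √(1/31 + 1/12) = 2.8530
Critical value for a two-sided test at α = 0.05: z_{α/2} = 1.960.
Power = Φ(δ − 1.960) + Φ(−δ − 1.960) = Φ(0.893) + Φ(-4.813) = 0.8141 + 0.0000 = 0.8141.

Power ≈ 0.814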